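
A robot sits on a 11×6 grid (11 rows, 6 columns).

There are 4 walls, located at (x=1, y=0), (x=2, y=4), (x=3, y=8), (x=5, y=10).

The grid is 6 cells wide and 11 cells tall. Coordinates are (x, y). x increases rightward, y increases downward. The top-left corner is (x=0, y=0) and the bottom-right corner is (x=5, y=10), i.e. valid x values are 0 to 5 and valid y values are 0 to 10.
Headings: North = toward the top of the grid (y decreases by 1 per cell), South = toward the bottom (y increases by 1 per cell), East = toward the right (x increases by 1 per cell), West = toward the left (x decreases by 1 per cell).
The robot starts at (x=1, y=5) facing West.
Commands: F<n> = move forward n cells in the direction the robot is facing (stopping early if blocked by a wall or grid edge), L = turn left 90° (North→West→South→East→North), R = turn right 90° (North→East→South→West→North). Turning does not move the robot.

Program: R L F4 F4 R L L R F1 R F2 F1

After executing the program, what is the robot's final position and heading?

Answer: Final position: (x=0, y=2), facing North

Derivation:
Start: (x=1, y=5), facing West
  R: turn right, now facing North
  L: turn left, now facing West
  F4: move forward 1/4 (blocked), now at (x=0, y=5)
  F4: move forward 0/4 (blocked), now at (x=0, y=5)
  R: turn right, now facing North
  L: turn left, now facing West
  L: turn left, now facing South
  R: turn right, now facing West
  F1: move forward 0/1 (blocked), now at (x=0, y=5)
  R: turn right, now facing North
  F2: move forward 2, now at (x=0, y=3)
  F1: move forward 1, now at (x=0, y=2)
Final: (x=0, y=2), facing North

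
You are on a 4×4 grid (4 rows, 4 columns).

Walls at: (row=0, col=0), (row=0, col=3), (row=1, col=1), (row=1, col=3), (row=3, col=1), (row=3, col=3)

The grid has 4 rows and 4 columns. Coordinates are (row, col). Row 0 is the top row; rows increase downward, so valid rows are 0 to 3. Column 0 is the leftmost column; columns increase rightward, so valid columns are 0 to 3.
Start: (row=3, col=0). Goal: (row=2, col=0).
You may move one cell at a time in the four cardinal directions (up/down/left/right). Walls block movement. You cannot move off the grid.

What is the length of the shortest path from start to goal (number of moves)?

BFS from (row=3, col=0) until reaching (row=2, col=0):
  Distance 0: (row=3, col=0)
  Distance 1: (row=2, col=0)  <- goal reached here
One shortest path (1 moves): (row=3, col=0) -> (row=2, col=0)

Answer: Shortest path length: 1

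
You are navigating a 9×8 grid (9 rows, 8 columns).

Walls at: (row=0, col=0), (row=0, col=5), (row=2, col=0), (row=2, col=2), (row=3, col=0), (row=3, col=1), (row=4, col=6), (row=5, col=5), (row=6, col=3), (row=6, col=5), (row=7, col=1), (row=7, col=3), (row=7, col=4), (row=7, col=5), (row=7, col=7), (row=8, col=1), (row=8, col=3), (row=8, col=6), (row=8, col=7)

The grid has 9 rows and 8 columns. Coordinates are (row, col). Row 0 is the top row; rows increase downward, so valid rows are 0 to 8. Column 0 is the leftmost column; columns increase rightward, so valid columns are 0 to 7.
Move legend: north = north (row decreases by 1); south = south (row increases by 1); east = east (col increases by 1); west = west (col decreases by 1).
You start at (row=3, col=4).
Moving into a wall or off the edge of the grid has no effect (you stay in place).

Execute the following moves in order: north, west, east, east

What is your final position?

Answer: Final position: (row=2, col=5)

Derivation:
Start: (row=3, col=4)
  north (north): (row=3, col=4) -> (row=2, col=4)
  west (west): (row=2, col=4) -> (row=2, col=3)
  east (east): (row=2, col=3) -> (row=2, col=4)
  east (east): (row=2, col=4) -> (row=2, col=5)
Final: (row=2, col=5)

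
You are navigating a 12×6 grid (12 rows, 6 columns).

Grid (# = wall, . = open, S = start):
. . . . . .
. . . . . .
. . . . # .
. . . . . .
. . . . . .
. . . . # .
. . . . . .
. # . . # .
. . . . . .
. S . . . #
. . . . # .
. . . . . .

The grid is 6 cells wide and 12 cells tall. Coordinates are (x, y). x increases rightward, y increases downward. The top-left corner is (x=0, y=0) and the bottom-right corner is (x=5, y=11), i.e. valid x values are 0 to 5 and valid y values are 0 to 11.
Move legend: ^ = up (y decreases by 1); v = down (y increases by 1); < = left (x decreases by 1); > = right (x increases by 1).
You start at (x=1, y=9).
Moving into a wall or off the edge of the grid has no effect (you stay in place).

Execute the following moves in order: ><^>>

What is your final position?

Start: (x=1, y=9)
  > (right): (x=1, y=9) -> (x=2, y=9)
  < (left): (x=2, y=9) -> (x=1, y=9)
  ^ (up): (x=1, y=9) -> (x=1, y=8)
  > (right): (x=1, y=8) -> (x=2, y=8)
  > (right): (x=2, y=8) -> (x=3, y=8)
Final: (x=3, y=8)

Answer: Final position: (x=3, y=8)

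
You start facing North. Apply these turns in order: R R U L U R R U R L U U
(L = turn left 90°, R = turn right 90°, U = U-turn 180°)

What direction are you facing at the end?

Answer: Final heading: East

Derivation:
Start: North
  R (right (90° clockwise)) -> East
  R (right (90° clockwise)) -> South
  U (U-turn (180°)) -> North
  L (left (90° counter-clockwise)) -> West
  U (U-turn (180°)) -> East
  R (right (90° clockwise)) -> South
  R (right (90° clockwise)) -> West
  U (U-turn (180°)) -> East
  R (right (90° clockwise)) -> South
  L (left (90° counter-clockwise)) -> East
  U (U-turn (180°)) -> West
  U (U-turn (180°)) -> East
Final: East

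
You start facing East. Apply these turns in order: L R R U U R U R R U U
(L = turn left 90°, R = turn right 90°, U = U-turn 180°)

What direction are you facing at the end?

Answer: Final heading: West

Derivation:
Start: East
  L (left (90° counter-clockwise)) -> North
  R (right (90° clockwise)) -> East
  R (right (90° clockwise)) -> South
  U (U-turn (180°)) -> North
  U (U-turn (180°)) -> South
  R (right (90° clockwise)) -> West
  U (U-turn (180°)) -> East
  R (right (90° clockwise)) -> South
  R (right (90° clockwise)) -> West
  U (U-turn (180°)) -> East
  U (U-turn (180°)) -> West
Final: West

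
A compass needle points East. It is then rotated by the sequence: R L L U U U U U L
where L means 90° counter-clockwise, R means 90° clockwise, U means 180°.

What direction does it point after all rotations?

Answer: Final heading: East

Derivation:
Start: East
  R (right (90° clockwise)) -> South
  L (left (90° counter-clockwise)) -> East
  L (left (90° counter-clockwise)) -> North
  U (U-turn (180°)) -> South
  U (U-turn (180°)) -> North
  U (U-turn (180°)) -> South
  U (U-turn (180°)) -> North
  U (U-turn (180°)) -> South
  L (left (90° counter-clockwise)) -> East
Final: East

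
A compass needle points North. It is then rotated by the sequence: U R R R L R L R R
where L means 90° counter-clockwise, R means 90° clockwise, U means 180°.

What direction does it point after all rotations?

Start: North
  U (U-turn (180°)) -> South
  R (right (90° clockwise)) -> West
  R (right (90° clockwise)) -> North
  R (right (90° clockwise)) -> East
  L (left (90° counter-clockwise)) -> North
  R (right (90° clockwise)) -> East
  L (left (90° counter-clockwise)) -> North
  R (right (90° clockwise)) -> East
  R (right (90° clockwise)) -> South
Final: South

Answer: Final heading: South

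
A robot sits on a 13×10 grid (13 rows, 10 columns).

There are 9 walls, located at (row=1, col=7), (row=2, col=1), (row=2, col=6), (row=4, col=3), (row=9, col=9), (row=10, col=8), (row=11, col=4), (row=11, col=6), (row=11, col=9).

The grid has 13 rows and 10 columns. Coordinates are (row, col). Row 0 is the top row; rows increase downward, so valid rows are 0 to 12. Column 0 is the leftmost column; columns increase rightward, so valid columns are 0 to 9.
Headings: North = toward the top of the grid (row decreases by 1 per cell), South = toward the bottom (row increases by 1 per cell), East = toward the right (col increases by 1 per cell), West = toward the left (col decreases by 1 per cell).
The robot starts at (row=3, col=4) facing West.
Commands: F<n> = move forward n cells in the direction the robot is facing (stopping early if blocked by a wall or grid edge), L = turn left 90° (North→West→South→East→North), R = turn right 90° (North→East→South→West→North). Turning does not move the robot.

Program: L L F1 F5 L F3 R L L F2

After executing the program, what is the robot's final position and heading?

Start: (row=3, col=4), facing West
  L: turn left, now facing South
  L: turn left, now facing East
  F1: move forward 1, now at (row=3, col=5)
  F5: move forward 4/5 (blocked), now at (row=3, col=9)
  L: turn left, now facing North
  F3: move forward 3, now at (row=0, col=9)
  R: turn right, now facing East
  L: turn left, now facing North
  L: turn left, now facing West
  F2: move forward 2, now at (row=0, col=7)
Final: (row=0, col=7), facing West

Answer: Final position: (row=0, col=7), facing West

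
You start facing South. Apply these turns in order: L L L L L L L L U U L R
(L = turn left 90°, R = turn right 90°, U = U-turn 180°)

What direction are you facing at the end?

Answer: Final heading: South

Derivation:
Start: South
  L (left (90° counter-clockwise)) -> East
  L (left (90° counter-clockwise)) -> North
  L (left (90° counter-clockwise)) -> West
  L (left (90° counter-clockwise)) -> South
  L (left (90° counter-clockwise)) -> East
  L (left (90° counter-clockwise)) -> North
  L (left (90° counter-clockwise)) -> West
  L (left (90° counter-clockwise)) -> South
  U (U-turn (180°)) -> North
  U (U-turn (180°)) -> South
  L (left (90° counter-clockwise)) -> East
  R (right (90° clockwise)) -> South
Final: South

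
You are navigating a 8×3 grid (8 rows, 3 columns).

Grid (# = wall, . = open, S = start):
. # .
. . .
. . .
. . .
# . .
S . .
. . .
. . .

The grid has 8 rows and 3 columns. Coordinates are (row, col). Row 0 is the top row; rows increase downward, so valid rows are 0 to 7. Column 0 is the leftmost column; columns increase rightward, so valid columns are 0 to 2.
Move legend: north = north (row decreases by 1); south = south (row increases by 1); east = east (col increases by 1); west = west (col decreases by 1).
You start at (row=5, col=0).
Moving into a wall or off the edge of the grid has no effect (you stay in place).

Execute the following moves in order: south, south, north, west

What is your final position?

Answer: Final position: (row=6, col=0)

Derivation:
Start: (row=5, col=0)
  south (south): (row=5, col=0) -> (row=6, col=0)
  south (south): (row=6, col=0) -> (row=7, col=0)
  north (north): (row=7, col=0) -> (row=6, col=0)
  west (west): blocked, stay at (row=6, col=0)
Final: (row=6, col=0)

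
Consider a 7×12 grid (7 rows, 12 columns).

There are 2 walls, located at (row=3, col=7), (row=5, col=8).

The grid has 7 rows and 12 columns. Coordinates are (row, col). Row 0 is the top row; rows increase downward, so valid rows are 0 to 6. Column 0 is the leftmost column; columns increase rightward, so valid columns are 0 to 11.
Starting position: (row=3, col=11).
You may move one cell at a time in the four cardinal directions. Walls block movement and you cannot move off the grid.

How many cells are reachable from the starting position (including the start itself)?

BFS flood-fill from (row=3, col=11):
  Distance 0: (row=3, col=11)
  Distance 1: (row=2, col=11), (row=3, col=10), (row=4, col=11)
  Distance 2: (row=1, col=11), (row=2, col=10), (row=3, col=9), (row=4, col=10), (row=5, col=11)
  Distance 3: (row=0, col=11), (row=1, col=10), (row=2, col=9), (row=3, col=8), (row=4, col=9), (row=5, col=10), (row=6, col=11)
  Distance 4: (row=0, col=10), (row=1, col=9), (row=2, col=8), (row=4, col=8), (row=5, col=9), (row=6, col=10)
  Distance 5: (row=0, col=9), (row=1, col=8), (row=2, col=7), (row=4, col=7), (row=6, col=9)
  Distance 6: (row=0, col=8), (row=1, col=7), (row=2, col=6), (row=4, col=6), (row=5, col=7), (row=6, col=8)
  Distance 7: (row=0, col=7), (row=1, col=6), (row=2, col=5), (row=3, col=6), (row=4, col=5), (row=5, col=6), (row=6, col=7)
  Distance 8: (row=0, col=6), (row=1, col=5), (row=2, col=4), (row=3, col=5), (row=4, col=4), (row=5, col=5), (row=6, col=6)
  Distance 9: (row=0, col=5), (row=1, col=4), (row=2, col=3), (row=3, col=4), (row=4, col=3), (row=5, col=4), (row=6, col=5)
  Distance 10: (row=0, col=4), (row=1, col=3), (row=2, col=2), (row=3, col=3), (row=4, col=2), (row=5, col=3), (row=6, col=4)
  Distance 11: (row=0, col=3), (row=1, col=2), (row=2, col=1), (row=3, col=2), (row=4, col=1), (row=5, col=2), (row=6, col=3)
  Distance 12: (row=0, col=2), (row=1, col=1), (row=2, col=0), (row=3, col=1), (row=4, col=0), (row=5, col=1), (row=6, col=2)
  Distance 13: (row=0, col=1), (row=1, col=0), (row=3, col=0), (row=5, col=0), (row=6, col=1)
  Distance 14: (row=0, col=0), (row=6, col=0)
Total reachable: 82 (grid has 82 open cells total)

Answer: Reachable cells: 82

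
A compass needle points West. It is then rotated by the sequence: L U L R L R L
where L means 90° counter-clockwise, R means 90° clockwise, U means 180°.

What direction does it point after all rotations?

Answer: Final heading: West

Derivation:
Start: West
  L (left (90° counter-clockwise)) -> South
  U (U-turn (180°)) -> North
  L (left (90° counter-clockwise)) -> West
  R (right (90° clockwise)) -> North
  L (left (90° counter-clockwise)) -> West
  R (right (90° clockwise)) -> North
  L (left (90° counter-clockwise)) -> West
Final: West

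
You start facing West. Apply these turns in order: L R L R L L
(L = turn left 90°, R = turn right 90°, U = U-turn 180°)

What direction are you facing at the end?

Start: West
  L (left (90° counter-clockwise)) -> South
  R (right (90° clockwise)) -> West
  L (left (90° counter-clockwise)) -> South
  R (right (90° clockwise)) -> West
  L (left (90° counter-clockwise)) -> South
  L (left (90° counter-clockwise)) -> East
Final: East

Answer: Final heading: East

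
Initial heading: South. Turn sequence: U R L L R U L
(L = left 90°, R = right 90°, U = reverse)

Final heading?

Answer: Final heading: East

Derivation:
Start: South
  U (U-turn (180°)) -> North
  R (right (90° clockwise)) -> East
  L (left (90° counter-clockwise)) -> North
  L (left (90° counter-clockwise)) -> West
  R (right (90° clockwise)) -> North
  U (U-turn (180°)) -> South
  L (left (90° counter-clockwise)) -> East
Final: East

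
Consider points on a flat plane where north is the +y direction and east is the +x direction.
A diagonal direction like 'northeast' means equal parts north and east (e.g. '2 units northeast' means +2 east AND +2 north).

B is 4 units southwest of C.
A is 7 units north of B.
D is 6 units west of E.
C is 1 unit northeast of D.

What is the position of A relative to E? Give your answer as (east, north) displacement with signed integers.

Place E at the origin (east=0, north=0).
  D is 6 units west of E: delta (east=-6, north=+0); D at (east=-6, north=0).
  C is 1 unit northeast of D: delta (east=+1, north=+1); C at (east=-5, north=1).
  B is 4 units southwest of C: delta (east=-4, north=-4); B at (east=-9, north=-3).
  A is 7 units north of B: delta (east=+0, north=+7); A at (east=-9, north=4).
Therefore A relative to E: (east=-9, north=4).

Answer: A is at (east=-9, north=4) relative to E.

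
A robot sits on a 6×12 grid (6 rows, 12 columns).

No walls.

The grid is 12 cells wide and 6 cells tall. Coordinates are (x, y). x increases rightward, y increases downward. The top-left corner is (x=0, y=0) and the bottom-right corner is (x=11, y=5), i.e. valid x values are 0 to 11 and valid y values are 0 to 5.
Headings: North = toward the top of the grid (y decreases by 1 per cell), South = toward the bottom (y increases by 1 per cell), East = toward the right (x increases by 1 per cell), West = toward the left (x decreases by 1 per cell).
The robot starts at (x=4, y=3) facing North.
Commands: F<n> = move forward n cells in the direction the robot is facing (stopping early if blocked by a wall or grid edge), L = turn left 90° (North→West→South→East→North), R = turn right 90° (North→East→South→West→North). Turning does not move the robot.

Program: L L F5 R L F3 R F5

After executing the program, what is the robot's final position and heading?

Start: (x=4, y=3), facing North
  L: turn left, now facing West
  L: turn left, now facing South
  F5: move forward 2/5 (blocked), now at (x=4, y=5)
  R: turn right, now facing West
  L: turn left, now facing South
  F3: move forward 0/3 (blocked), now at (x=4, y=5)
  R: turn right, now facing West
  F5: move forward 4/5 (blocked), now at (x=0, y=5)
Final: (x=0, y=5), facing West

Answer: Final position: (x=0, y=5), facing West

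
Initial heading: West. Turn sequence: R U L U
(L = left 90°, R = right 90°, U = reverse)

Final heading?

Answer: Final heading: West

Derivation:
Start: West
  R (right (90° clockwise)) -> North
  U (U-turn (180°)) -> South
  L (left (90° counter-clockwise)) -> East
  U (U-turn (180°)) -> West
Final: West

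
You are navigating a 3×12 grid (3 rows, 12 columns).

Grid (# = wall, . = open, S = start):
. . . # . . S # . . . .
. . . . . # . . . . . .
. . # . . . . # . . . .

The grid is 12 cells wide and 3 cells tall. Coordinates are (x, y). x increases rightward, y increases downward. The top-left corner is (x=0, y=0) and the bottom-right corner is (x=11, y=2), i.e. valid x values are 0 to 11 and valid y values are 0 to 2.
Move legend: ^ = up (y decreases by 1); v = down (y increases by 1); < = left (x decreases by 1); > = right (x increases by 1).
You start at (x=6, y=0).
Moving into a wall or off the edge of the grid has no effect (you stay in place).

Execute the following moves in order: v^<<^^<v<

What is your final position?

Answer: Final position: (x=3, y=1)

Derivation:
Start: (x=6, y=0)
  v (down): (x=6, y=0) -> (x=6, y=1)
  ^ (up): (x=6, y=1) -> (x=6, y=0)
  < (left): (x=6, y=0) -> (x=5, y=0)
  < (left): (x=5, y=0) -> (x=4, y=0)
  ^ (up): blocked, stay at (x=4, y=0)
  ^ (up): blocked, stay at (x=4, y=0)
  < (left): blocked, stay at (x=4, y=0)
  v (down): (x=4, y=0) -> (x=4, y=1)
  < (left): (x=4, y=1) -> (x=3, y=1)
Final: (x=3, y=1)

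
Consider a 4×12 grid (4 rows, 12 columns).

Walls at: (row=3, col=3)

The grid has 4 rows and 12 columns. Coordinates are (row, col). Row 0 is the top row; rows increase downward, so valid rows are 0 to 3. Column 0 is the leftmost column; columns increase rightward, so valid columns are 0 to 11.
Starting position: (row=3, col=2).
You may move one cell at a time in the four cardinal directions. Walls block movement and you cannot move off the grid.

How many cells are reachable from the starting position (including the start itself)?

BFS flood-fill from (row=3, col=2):
  Distance 0: (row=3, col=2)
  Distance 1: (row=2, col=2), (row=3, col=1)
  Distance 2: (row=1, col=2), (row=2, col=1), (row=2, col=3), (row=3, col=0)
  Distance 3: (row=0, col=2), (row=1, col=1), (row=1, col=3), (row=2, col=0), (row=2, col=4)
  Distance 4: (row=0, col=1), (row=0, col=3), (row=1, col=0), (row=1, col=4), (row=2, col=5), (row=3, col=4)
  Distance 5: (row=0, col=0), (row=0, col=4), (row=1, col=5), (row=2, col=6), (row=3, col=5)
  Distance 6: (row=0, col=5), (row=1, col=6), (row=2, col=7), (row=3, col=6)
  Distance 7: (row=0, col=6), (row=1, col=7), (row=2, col=8), (row=3, col=7)
  Distance 8: (row=0, col=7), (row=1, col=8), (row=2, col=9), (row=3, col=8)
  Distance 9: (row=0, col=8), (row=1, col=9), (row=2, col=10), (row=3, col=9)
  Distance 10: (row=0, col=9), (row=1, col=10), (row=2, col=11), (row=3, col=10)
  Distance 11: (row=0, col=10), (row=1, col=11), (row=3, col=11)
  Distance 12: (row=0, col=11)
Total reachable: 47 (grid has 47 open cells total)

Answer: Reachable cells: 47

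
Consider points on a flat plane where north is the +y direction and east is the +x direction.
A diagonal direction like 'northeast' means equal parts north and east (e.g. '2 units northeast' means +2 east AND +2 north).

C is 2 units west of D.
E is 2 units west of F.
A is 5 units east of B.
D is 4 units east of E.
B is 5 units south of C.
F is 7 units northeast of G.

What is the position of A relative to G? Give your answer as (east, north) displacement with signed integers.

Answer: A is at (east=12, north=2) relative to G.

Derivation:
Place G at the origin (east=0, north=0).
  F is 7 units northeast of G: delta (east=+7, north=+7); F at (east=7, north=7).
  E is 2 units west of F: delta (east=-2, north=+0); E at (east=5, north=7).
  D is 4 units east of E: delta (east=+4, north=+0); D at (east=9, north=7).
  C is 2 units west of D: delta (east=-2, north=+0); C at (east=7, north=7).
  B is 5 units south of C: delta (east=+0, north=-5); B at (east=7, north=2).
  A is 5 units east of B: delta (east=+5, north=+0); A at (east=12, north=2).
Therefore A relative to G: (east=12, north=2).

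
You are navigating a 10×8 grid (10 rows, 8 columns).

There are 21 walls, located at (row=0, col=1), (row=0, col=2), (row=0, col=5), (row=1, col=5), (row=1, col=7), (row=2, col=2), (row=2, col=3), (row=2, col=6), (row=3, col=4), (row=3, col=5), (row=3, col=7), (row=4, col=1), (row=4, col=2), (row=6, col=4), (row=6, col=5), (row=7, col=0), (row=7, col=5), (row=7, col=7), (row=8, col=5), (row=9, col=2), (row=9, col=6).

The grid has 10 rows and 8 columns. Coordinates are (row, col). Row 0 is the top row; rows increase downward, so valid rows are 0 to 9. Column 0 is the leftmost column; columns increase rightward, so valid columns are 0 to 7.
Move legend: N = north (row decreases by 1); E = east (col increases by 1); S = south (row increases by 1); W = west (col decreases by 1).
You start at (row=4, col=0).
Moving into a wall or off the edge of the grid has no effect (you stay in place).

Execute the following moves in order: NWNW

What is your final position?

Answer: Final position: (row=2, col=0)

Derivation:
Start: (row=4, col=0)
  N (north): (row=4, col=0) -> (row=3, col=0)
  W (west): blocked, stay at (row=3, col=0)
  N (north): (row=3, col=0) -> (row=2, col=0)
  W (west): blocked, stay at (row=2, col=0)
Final: (row=2, col=0)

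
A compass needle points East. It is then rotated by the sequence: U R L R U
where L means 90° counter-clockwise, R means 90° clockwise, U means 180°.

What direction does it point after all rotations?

Answer: Final heading: South

Derivation:
Start: East
  U (U-turn (180°)) -> West
  R (right (90° clockwise)) -> North
  L (left (90° counter-clockwise)) -> West
  R (right (90° clockwise)) -> North
  U (U-turn (180°)) -> South
Final: South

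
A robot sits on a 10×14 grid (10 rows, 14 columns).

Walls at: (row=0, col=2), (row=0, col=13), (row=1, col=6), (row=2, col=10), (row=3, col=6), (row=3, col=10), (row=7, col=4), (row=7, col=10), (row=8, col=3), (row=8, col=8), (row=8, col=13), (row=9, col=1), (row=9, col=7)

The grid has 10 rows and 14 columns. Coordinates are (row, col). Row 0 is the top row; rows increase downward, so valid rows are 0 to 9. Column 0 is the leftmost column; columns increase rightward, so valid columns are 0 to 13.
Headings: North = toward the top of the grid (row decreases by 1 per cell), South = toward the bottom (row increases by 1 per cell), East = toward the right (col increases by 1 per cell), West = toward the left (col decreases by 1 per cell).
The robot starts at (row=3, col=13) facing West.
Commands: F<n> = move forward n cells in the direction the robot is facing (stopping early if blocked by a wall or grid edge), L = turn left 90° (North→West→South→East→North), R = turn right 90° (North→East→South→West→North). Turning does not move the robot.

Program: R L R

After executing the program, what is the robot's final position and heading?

Answer: Final position: (row=3, col=13), facing North

Derivation:
Start: (row=3, col=13), facing West
  R: turn right, now facing North
  L: turn left, now facing West
  R: turn right, now facing North
Final: (row=3, col=13), facing North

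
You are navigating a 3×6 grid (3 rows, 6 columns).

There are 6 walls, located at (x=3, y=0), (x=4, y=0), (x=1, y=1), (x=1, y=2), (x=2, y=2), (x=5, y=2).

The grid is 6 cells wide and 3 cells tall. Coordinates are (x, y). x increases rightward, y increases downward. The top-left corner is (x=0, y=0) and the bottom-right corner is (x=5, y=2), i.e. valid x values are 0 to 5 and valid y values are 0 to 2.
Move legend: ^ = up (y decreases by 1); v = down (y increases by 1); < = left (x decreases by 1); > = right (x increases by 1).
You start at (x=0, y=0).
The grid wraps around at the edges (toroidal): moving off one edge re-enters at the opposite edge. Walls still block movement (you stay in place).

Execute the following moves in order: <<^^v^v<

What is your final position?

Start: (x=0, y=0)
  < (left): (x=0, y=0) -> (x=5, y=0)
  < (left): blocked, stay at (x=5, y=0)
  ^ (up): blocked, stay at (x=5, y=0)
  ^ (up): blocked, stay at (x=5, y=0)
  v (down): (x=5, y=0) -> (x=5, y=1)
  ^ (up): (x=5, y=1) -> (x=5, y=0)
  v (down): (x=5, y=0) -> (x=5, y=1)
  < (left): (x=5, y=1) -> (x=4, y=1)
Final: (x=4, y=1)

Answer: Final position: (x=4, y=1)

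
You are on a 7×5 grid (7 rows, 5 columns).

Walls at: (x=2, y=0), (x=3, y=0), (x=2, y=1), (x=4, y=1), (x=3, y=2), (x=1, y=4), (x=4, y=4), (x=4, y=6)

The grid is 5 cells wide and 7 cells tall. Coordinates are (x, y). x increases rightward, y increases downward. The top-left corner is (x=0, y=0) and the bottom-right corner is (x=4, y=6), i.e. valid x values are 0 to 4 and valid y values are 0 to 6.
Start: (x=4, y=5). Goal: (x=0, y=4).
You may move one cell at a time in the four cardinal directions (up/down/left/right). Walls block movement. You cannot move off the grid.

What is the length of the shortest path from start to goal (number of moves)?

BFS from (x=4, y=5) until reaching (x=0, y=4):
  Distance 0: (x=4, y=5)
  Distance 1: (x=3, y=5)
  Distance 2: (x=3, y=4), (x=2, y=5), (x=3, y=6)
  Distance 3: (x=3, y=3), (x=2, y=4), (x=1, y=5), (x=2, y=6)
  Distance 4: (x=2, y=3), (x=4, y=3), (x=0, y=5), (x=1, y=6)
  Distance 5: (x=2, y=2), (x=4, y=2), (x=1, y=3), (x=0, y=4), (x=0, y=6)  <- goal reached here
One shortest path (5 moves): (x=4, y=5) -> (x=3, y=5) -> (x=2, y=5) -> (x=1, y=5) -> (x=0, y=5) -> (x=0, y=4)

Answer: Shortest path length: 5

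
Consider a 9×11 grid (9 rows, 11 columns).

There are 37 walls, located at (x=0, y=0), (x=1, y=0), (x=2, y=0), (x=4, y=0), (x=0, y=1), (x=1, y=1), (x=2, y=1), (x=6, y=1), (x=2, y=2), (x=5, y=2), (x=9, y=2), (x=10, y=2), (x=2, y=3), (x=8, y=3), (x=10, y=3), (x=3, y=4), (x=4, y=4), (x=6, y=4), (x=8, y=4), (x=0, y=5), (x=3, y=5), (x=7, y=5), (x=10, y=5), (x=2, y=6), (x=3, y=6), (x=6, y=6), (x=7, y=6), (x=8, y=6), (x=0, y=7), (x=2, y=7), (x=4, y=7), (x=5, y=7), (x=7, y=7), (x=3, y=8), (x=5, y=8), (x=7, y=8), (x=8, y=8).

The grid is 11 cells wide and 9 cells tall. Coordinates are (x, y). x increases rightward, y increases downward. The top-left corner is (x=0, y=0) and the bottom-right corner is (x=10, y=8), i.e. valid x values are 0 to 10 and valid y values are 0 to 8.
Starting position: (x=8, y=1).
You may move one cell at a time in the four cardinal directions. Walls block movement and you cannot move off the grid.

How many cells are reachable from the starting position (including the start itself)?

BFS flood-fill from (x=8, y=1):
  Distance 0: (x=8, y=1)
  Distance 1: (x=8, y=0), (x=7, y=1), (x=9, y=1), (x=8, y=2)
  Distance 2: (x=7, y=0), (x=9, y=0), (x=10, y=1), (x=7, y=2)
  Distance 3: (x=6, y=0), (x=10, y=0), (x=6, y=2), (x=7, y=3)
  Distance 4: (x=5, y=0), (x=6, y=3), (x=7, y=4)
  Distance 5: (x=5, y=1), (x=5, y=3)
  Distance 6: (x=4, y=1), (x=4, y=3), (x=5, y=4)
  Distance 7: (x=3, y=1), (x=4, y=2), (x=3, y=3), (x=5, y=5)
  Distance 8: (x=3, y=0), (x=3, y=2), (x=4, y=5), (x=6, y=5), (x=5, y=6)
  Distance 9: (x=4, y=6)
Total reachable: 31 (grid has 62 open cells total)

Answer: Reachable cells: 31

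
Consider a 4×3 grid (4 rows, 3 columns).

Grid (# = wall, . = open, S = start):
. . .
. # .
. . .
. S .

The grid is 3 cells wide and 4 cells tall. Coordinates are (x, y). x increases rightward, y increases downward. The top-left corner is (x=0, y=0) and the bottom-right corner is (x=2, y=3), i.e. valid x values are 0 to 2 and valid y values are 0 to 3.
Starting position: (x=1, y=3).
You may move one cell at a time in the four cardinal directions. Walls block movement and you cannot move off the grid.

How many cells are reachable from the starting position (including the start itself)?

Answer: Reachable cells: 11

Derivation:
BFS flood-fill from (x=1, y=3):
  Distance 0: (x=1, y=3)
  Distance 1: (x=1, y=2), (x=0, y=3), (x=2, y=3)
  Distance 2: (x=0, y=2), (x=2, y=2)
  Distance 3: (x=0, y=1), (x=2, y=1)
  Distance 4: (x=0, y=0), (x=2, y=0)
  Distance 5: (x=1, y=0)
Total reachable: 11 (grid has 11 open cells total)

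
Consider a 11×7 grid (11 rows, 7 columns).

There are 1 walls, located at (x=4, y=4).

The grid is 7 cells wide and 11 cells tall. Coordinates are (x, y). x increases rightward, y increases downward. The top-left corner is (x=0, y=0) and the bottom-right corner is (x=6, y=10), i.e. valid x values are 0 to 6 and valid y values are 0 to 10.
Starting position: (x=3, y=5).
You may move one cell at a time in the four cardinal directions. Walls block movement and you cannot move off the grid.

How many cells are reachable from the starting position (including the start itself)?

BFS flood-fill from (x=3, y=5):
  Distance 0: (x=3, y=5)
  Distance 1: (x=3, y=4), (x=2, y=5), (x=4, y=5), (x=3, y=6)
  Distance 2: (x=3, y=3), (x=2, y=4), (x=1, y=5), (x=5, y=5), (x=2, y=6), (x=4, y=6), (x=3, y=7)
  Distance 3: (x=3, y=2), (x=2, y=3), (x=4, y=3), (x=1, y=4), (x=5, y=4), (x=0, y=5), (x=6, y=5), (x=1, y=6), (x=5, y=6), (x=2, y=7), (x=4, y=7), (x=3, y=8)
  Distance 4: (x=3, y=1), (x=2, y=2), (x=4, y=2), (x=1, y=3), (x=5, y=3), (x=0, y=4), (x=6, y=4), (x=0, y=6), (x=6, y=6), (x=1, y=7), (x=5, y=7), (x=2, y=8), (x=4, y=8), (x=3, y=9)
  Distance 5: (x=3, y=0), (x=2, y=1), (x=4, y=1), (x=1, y=2), (x=5, y=2), (x=0, y=3), (x=6, y=3), (x=0, y=7), (x=6, y=7), (x=1, y=8), (x=5, y=8), (x=2, y=9), (x=4, y=9), (x=3, y=10)
  Distance 6: (x=2, y=0), (x=4, y=0), (x=1, y=1), (x=5, y=1), (x=0, y=2), (x=6, y=2), (x=0, y=8), (x=6, y=8), (x=1, y=9), (x=5, y=9), (x=2, y=10), (x=4, y=10)
  Distance 7: (x=1, y=0), (x=5, y=0), (x=0, y=1), (x=6, y=1), (x=0, y=9), (x=6, y=9), (x=1, y=10), (x=5, y=10)
  Distance 8: (x=0, y=0), (x=6, y=0), (x=0, y=10), (x=6, y=10)
Total reachable: 76 (grid has 76 open cells total)

Answer: Reachable cells: 76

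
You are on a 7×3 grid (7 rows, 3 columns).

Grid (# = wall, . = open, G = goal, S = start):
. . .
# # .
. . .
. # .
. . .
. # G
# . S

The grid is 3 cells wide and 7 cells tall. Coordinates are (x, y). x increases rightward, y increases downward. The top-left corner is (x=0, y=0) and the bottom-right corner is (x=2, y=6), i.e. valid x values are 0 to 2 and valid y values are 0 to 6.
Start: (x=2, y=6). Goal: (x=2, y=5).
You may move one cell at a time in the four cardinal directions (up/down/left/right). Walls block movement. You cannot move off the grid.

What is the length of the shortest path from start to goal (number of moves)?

BFS from (x=2, y=6) until reaching (x=2, y=5):
  Distance 0: (x=2, y=6)
  Distance 1: (x=2, y=5), (x=1, y=6)  <- goal reached here
One shortest path (1 moves): (x=2, y=6) -> (x=2, y=5)

Answer: Shortest path length: 1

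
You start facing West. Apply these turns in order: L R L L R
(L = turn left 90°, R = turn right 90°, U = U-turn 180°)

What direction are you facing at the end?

Start: West
  L (left (90° counter-clockwise)) -> South
  R (right (90° clockwise)) -> West
  L (left (90° counter-clockwise)) -> South
  L (left (90° counter-clockwise)) -> East
  R (right (90° clockwise)) -> South
Final: South

Answer: Final heading: South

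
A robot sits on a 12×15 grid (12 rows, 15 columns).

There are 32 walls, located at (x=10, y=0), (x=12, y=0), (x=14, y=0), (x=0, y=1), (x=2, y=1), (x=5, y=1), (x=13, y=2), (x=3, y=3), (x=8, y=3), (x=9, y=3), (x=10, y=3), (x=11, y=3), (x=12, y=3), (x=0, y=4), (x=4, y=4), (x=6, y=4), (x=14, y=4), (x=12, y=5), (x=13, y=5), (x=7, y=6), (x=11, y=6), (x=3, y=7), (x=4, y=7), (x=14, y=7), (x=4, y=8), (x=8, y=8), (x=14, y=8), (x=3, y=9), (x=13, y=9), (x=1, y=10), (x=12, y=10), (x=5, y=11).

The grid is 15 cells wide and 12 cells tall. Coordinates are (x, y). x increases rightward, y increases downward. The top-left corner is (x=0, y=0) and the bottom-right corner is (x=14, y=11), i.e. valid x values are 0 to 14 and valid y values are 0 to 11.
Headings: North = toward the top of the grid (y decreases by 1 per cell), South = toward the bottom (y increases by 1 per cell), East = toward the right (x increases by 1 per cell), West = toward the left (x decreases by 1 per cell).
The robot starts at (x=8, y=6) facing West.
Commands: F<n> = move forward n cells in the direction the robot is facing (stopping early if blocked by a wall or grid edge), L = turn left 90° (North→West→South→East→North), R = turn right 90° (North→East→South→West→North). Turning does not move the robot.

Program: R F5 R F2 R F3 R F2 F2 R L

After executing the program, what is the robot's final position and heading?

Start: (x=8, y=6), facing West
  R: turn right, now facing North
  F5: move forward 2/5 (blocked), now at (x=8, y=4)
  R: turn right, now facing East
  F2: move forward 2, now at (x=10, y=4)
  R: turn right, now facing South
  F3: move forward 3, now at (x=10, y=7)
  R: turn right, now facing West
  F2: move forward 2, now at (x=8, y=7)
  F2: move forward 2, now at (x=6, y=7)
  R: turn right, now facing North
  L: turn left, now facing West
Final: (x=6, y=7), facing West

Answer: Final position: (x=6, y=7), facing West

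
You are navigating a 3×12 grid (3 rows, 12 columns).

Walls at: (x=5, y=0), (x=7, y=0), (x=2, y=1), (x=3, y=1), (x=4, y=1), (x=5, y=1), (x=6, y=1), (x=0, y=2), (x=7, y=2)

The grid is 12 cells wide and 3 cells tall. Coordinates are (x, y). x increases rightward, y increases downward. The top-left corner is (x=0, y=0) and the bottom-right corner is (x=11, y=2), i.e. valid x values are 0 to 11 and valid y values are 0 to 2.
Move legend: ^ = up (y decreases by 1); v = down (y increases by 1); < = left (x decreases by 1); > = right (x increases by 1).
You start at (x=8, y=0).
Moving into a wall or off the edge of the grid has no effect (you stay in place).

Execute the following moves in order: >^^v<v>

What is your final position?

Start: (x=8, y=0)
  > (right): (x=8, y=0) -> (x=9, y=0)
  ^ (up): blocked, stay at (x=9, y=0)
  ^ (up): blocked, stay at (x=9, y=0)
  v (down): (x=9, y=0) -> (x=9, y=1)
  < (left): (x=9, y=1) -> (x=8, y=1)
  v (down): (x=8, y=1) -> (x=8, y=2)
  > (right): (x=8, y=2) -> (x=9, y=2)
Final: (x=9, y=2)

Answer: Final position: (x=9, y=2)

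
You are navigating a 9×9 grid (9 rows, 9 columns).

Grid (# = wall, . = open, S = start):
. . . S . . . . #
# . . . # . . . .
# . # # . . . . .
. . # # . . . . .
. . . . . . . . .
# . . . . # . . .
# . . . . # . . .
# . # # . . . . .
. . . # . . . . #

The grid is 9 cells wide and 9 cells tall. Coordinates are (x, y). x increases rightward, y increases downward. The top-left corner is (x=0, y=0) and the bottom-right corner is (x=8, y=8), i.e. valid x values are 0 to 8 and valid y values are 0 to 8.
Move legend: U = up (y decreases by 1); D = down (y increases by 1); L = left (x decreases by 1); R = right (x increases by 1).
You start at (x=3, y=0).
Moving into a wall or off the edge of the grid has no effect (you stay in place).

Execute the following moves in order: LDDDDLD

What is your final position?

Start: (x=3, y=0)
  L (left): (x=3, y=0) -> (x=2, y=0)
  D (down): (x=2, y=0) -> (x=2, y=1)
  [×3]D (down): blocked, stay at (x=2, y=1)
  L (left): (x=2, y=1) -> (x=1, y=1)
  D (down): (x=1, y=1) -> (x=1, y=2)
Final: (x=1, y=2)

Answer: Final position: (x=1, y=2)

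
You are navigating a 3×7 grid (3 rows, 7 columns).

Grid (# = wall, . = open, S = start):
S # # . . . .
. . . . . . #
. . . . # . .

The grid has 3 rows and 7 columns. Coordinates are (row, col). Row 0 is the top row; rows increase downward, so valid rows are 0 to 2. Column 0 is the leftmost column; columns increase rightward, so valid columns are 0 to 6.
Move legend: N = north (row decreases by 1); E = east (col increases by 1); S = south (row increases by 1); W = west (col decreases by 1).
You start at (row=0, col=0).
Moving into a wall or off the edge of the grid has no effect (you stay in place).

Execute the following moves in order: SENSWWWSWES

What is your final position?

Start: (row=0, col=0)
  S (south): (row=0, col=0) -> (row=1, col=0)
  E (east): (row=1, col=0) -> (row=1, col=1)
  N (north): blocked, stay at (row=1, col=1)
  S (south): (row=1, col=1) -> (row=2, col=1)
  W (west): (row=2, col=1) -> (row=2, col=0)
  W (west): blocked, stay at (row=2, col=0)
  W (west): blocked, stay at (row=2, col=0)
  S (south): blocked, stay at (row=2, col=0)
  W (west): blocked, stay at (row=2, col=0)
  E (east): (row=2, col=0) -> (row=2, col=1)
  S (south): blocked, stay at (row=2, col=1)
Final: (row=2, col=1)

Answer: Final position: (row=2, col=1)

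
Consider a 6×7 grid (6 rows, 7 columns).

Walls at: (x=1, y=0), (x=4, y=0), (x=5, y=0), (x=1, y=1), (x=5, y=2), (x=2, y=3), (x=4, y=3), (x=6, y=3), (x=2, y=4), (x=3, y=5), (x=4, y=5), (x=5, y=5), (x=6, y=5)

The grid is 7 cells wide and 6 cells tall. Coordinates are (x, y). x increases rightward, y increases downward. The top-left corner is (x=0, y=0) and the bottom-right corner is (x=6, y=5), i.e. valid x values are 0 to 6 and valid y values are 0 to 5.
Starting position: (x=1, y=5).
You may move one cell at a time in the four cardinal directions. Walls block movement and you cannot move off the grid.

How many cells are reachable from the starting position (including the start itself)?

BFS flood-fill from (x=1, y=5):
  Distance 0: (x=1, y=5)
  Distance 1: (x=1, y=4), (x=0, y=5), (x=2, y=5)
  Distance 2: (x=1, y=3), (x=0, y=4)
  Distance 3: (x=1, y=2), (x=0, y=3)
  Distance 4: (x=0, y=2), (x=2, y=2)
  Distance 5: (x=0, y=1), (x=2, y=1), (x=3, y=2)
  Distance 6: (x=0, y=0), (x=2, y=0), (x=3, y=1), (x=4, y=2), (x=3, y=3)
  Distance 7: (x=3, y=0), (x=4, y=1), (x=3, y=4)
  Distance 8: (x=5, y=1), (x=4, y=4)
  Distance 9: (x=6, y=1), (x=5, y=4)
  Distance 10: (x=6, y=0), (x=6, y=2), (x=5, y=3), (x=6, y=4)
Total reachable: 29 (grid has 29 open cells total)

Answer: Reachable cells: 29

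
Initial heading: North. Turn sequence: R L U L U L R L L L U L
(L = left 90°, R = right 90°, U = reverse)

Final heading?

Start: North
  R (right (90° clockwise)) -> East
  L (left (90° counter-clockwise)) -> North
  U (U-turn (180°)) -> South
  L (left (90° counter-clockwise)) -> East
  U (U-turn (180°)) -> West
  L (left (90° counter-clockwise)) -> South
  R (right (90° clockwise)) -> West
  L (left (90° counter-clockwise)) -> South
  L (left (90° counter-clockwise)) -> East
  L (left (90° counter-clockwise)) -> North
  U (U-turn (180°)) -> South
  L (left (90° counter-clockwise)) -> East
Final: East

Answer: Final heading: East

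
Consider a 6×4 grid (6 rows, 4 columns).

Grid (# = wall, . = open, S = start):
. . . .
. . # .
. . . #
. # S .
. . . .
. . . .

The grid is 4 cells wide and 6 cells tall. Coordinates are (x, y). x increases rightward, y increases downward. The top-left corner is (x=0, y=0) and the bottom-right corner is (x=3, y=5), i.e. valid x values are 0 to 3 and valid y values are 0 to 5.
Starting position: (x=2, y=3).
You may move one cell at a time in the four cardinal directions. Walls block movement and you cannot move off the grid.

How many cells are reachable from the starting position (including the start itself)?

Answer: Reachable cells: 21

Derivation:
BFS flood-fill from (x=2, y=3):
  Distance 0: (x=2, y=3)
  Distance 1: (x=2, y=2), (x=3, y=3), (x=2, y=4)
  Distance 2: (x=1, y=2), (x=1, y=4), (x=3, y=4), (x=2, y=5)
  Distance 3: (x=1, y=1), (x=0, y=2), (x=0, y=4), (x=1, y=5), (x=3, y=5)
  Distance 4: (x=1, y=0), (x=0, y=1), (x=0, y=3), (x=0, y=5)
  Distance 5: (x=0, y=0), (x=2, y=0)
  Distance 6: (x=3, y=0)
  Distance 7: (x=3, y=1)
Total reachable: 21 (grid has 21 open cells total)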